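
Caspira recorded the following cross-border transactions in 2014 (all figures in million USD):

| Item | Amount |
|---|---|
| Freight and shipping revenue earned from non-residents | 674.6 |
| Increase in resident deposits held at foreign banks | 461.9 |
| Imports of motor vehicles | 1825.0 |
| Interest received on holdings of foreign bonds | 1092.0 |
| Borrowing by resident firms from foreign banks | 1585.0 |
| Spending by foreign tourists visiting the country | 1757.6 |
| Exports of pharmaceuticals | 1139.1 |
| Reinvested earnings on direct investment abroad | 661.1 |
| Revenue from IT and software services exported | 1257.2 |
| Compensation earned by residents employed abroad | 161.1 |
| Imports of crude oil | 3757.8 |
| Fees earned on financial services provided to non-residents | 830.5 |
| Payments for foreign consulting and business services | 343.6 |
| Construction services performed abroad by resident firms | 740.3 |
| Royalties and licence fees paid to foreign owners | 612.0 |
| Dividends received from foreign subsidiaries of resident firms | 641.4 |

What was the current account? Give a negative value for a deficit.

2416.5

Goods: -3757.8 - 1825.0 + 1139.1 = -4443.7
Services: 1257.2 - 343.6 + 674.6 + 740.3 + 830.5 - 612.0 + 1757.6 = 4304.6
Primary income: 1092.0 + 661.1 + 161.1 + 641.4 = 2555.6
Current account = (-4443.7) + 4304.6 + 2555.6 = 2416.5
(Excluded from the current account — financial account: increase in resident deposits held at foreign banks 461.9, borrowing by resident firms from foreign banks 1585.0.)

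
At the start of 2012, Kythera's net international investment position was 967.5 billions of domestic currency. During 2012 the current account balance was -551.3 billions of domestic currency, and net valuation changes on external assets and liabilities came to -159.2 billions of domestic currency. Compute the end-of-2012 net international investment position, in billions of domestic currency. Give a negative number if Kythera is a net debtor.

257.0

Change in NIIP = current account + net valuation change = -551.3 + (-159.2) = -710.5
End-of-year NIIP = 967.5 + (-710.5) = 257.0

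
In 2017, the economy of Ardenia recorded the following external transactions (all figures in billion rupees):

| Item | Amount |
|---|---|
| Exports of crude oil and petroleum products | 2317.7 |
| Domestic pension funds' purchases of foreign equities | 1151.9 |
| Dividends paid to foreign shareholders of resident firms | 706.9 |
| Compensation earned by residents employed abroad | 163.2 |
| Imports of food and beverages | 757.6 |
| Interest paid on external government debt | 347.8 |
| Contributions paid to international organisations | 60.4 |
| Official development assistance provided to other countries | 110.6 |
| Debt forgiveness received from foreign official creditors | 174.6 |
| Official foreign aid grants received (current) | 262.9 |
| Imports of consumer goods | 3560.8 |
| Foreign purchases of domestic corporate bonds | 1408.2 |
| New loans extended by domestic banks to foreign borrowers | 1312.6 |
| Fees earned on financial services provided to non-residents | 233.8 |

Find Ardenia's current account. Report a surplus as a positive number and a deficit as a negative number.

-2566.5

Goods: -757.6 - 3560.8 + 2317.7 = -2000.7
Services: 233.8
Primary income: -706.9 + 163.2 - 347.8 = -891.5
Secondary income: -110.6 + 262.9 - 60.4 = 91.9
Current account = (-2000.7) + 233.8 + (-891.5) + 91.9 = -2566.5
(Excluded from the current account — financial account: domestic pension funds' purchases of foreign equities 1151.9, foreign purchases of domestic corporate bonds 1408.2, new loans extended by domestic banks to foreign borrowers 1312.6; capital account: debt forgiveness received from foreign official creditors 174.6.)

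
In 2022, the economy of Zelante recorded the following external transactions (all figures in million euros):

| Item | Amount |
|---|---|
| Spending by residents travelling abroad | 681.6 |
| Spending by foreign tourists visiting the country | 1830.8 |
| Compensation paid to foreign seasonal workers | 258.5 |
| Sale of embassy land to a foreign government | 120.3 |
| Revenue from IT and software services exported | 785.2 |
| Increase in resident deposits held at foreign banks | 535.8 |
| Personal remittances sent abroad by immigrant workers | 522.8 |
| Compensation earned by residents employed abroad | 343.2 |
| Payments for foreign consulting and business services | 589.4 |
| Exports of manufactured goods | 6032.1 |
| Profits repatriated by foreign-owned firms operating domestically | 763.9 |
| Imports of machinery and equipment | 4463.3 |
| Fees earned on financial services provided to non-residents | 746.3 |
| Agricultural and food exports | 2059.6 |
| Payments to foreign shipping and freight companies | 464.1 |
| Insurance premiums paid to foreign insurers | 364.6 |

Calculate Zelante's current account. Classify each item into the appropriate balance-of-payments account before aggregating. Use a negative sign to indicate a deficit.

Goods: 6032.1 - 4463.3 + 2059.6 = 3628.4
Services: 746.3 - 589.4 + 1830.8 - 364.6 - 681.6 - 464.1 + 785.2 = 1262.6
Primary income: -258.5 + 343.2 - 763.9 = -679.2
Secondary income: -522.8
Current account = 3628.4 + 1262.6 + (-679.2) + (-522.8) = 3689.0
(Excluded from the current account — capital account: sale of embassy land to a foreign government 120.3; financial account: increase in resident deposits held at foreign banks 535.8.)

3689.0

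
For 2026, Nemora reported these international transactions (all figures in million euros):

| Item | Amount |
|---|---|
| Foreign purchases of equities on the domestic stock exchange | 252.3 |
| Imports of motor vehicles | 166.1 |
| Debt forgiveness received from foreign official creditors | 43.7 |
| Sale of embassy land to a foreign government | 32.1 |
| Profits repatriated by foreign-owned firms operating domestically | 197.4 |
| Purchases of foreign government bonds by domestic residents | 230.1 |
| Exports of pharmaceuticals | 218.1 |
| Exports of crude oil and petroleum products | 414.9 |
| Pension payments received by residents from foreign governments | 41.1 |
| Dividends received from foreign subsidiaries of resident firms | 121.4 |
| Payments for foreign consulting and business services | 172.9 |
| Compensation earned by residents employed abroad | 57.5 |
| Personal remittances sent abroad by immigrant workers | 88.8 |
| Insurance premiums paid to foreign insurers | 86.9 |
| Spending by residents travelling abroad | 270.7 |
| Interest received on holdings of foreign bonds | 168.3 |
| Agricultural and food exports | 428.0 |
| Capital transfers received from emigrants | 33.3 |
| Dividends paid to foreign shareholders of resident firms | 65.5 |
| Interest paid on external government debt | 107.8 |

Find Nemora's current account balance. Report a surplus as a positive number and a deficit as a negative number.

293.2

Goods: -166.1 + 218.1 + 414.9 + 428.0 = 894.9
Services: -172.9 - 270.7 - 86.9 = -530.5
Primary income: 168.3 + 121.4 - 65.5 - 197.4 + 57.5 - 107.8 = -23.5
Secondary income: -88.8 + 41.1 = -47.7
Current account = 894.9 + (-530.5) + (-23.5) + (-47.7) = 293.2
(Excluded from the current account — financial account: foreign purchases of equities on the domestic stock exchange 252.3, purchases of foreign government bonds by domestic residents 230.1; capital account: debt forgiveness received from foreign official creditors 43.7, sale of embassy land to a foreign government 32.1, capital transfers received from emigrants 33.3.)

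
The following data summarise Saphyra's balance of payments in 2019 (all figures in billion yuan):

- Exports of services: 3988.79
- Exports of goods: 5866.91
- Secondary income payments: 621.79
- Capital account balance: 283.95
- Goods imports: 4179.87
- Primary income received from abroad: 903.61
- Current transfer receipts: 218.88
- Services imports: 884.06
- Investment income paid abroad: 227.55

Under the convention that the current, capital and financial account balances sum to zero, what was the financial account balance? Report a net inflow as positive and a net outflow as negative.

Goods balance = 5866.91 - 4179.87 = 1687.04
Services balance = 3988.79 - 884.06 = 3104.73
Trade balance (goods + services) = 1687.04 + 3104.73 = 4791.77
Net primary income = 903.61 - 227.55 = 676.06
Net secondary income = 218.88 - 621.79 = -402.91
Current account = 4791.77 + 676.06 + (-402.91) = 5064.92
Financial account = -(5064.92 + 283.95) = -5348.87

-5348.87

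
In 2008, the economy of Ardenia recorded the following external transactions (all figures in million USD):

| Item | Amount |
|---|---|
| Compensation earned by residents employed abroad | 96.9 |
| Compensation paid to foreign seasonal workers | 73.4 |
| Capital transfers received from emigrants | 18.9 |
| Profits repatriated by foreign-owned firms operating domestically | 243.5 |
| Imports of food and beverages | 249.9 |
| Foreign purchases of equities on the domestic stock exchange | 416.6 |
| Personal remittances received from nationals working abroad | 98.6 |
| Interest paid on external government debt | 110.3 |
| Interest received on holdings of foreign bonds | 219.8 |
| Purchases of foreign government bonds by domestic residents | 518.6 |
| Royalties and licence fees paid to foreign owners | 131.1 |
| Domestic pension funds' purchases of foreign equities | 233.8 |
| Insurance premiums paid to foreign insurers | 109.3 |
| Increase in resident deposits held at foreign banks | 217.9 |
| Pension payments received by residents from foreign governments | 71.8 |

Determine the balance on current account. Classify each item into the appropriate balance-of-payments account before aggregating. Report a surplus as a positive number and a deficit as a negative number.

-430.4

Goods: -249.9
Services: -109.3 - 131.1 = -240.4
Primary income: -73.4 + 219.8 + 96.9 - 110.3 - 243.5 = -110.5
Secondary income: 98.6 + 71.8 = 170.4
Current account = (-249.9) + (-240.4) + (-110.5) + 170.4 = -430.4
(Excluded from the current account — capital account: capital transfers received from emigrants 18.9; financial account: foreign purchases of equities on the domestic stock exchange 416.6, purchases of foreign government bonds by domestic residents 518.6, domestic pension funds' purchases of foreign equities 233.8, increase in resident deposits held at foreign banks 217.9.)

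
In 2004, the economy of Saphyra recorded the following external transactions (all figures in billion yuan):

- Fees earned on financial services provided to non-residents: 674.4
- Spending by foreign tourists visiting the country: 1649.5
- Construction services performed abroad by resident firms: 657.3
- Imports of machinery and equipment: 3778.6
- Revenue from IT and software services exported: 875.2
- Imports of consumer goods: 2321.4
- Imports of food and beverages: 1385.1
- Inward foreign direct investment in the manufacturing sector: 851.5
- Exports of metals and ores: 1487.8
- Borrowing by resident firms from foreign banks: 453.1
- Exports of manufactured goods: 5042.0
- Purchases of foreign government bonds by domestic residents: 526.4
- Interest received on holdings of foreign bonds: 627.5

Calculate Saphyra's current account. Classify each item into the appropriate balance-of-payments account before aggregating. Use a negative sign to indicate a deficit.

3528.6

Goods: -2321.4 - 1385.1 - 3778.6 + 1487.8 + 5042.0 = -955.3
Services: 1649.5 + 674.4 + 875.2 + 657.3 = 3856.4
Primary income: 627.5
Current account = (-955.3) + 3856.4 + 627.5 = 3528.6
(Excluded from the current account — financial account: inward foreign direct investment in the manufacturing sector 851.5, borrowing by resident firms from foreign banks 453.1, purchases of foreign government bonds by domestic residents 526.4.)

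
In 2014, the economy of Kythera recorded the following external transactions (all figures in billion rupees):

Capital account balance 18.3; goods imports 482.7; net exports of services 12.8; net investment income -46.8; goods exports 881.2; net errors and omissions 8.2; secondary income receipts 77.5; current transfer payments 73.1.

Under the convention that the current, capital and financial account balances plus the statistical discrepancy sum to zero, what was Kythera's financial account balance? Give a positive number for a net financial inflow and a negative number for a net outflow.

-395.4

Goods balance = 881.2 - 482.7 = 398.5
Services balance = 12.8
Trade balance (goods + services) = 398.5 + 12.8 = 411.3
Net primary income = -46.8
Net secondary income = 77.5 - 73.1 = 4.4
Current account = 411.3 + (-46.8) + 4.4 = 368.9
Financial account = -(368.9 + 18.3 + 8.2) = -395.4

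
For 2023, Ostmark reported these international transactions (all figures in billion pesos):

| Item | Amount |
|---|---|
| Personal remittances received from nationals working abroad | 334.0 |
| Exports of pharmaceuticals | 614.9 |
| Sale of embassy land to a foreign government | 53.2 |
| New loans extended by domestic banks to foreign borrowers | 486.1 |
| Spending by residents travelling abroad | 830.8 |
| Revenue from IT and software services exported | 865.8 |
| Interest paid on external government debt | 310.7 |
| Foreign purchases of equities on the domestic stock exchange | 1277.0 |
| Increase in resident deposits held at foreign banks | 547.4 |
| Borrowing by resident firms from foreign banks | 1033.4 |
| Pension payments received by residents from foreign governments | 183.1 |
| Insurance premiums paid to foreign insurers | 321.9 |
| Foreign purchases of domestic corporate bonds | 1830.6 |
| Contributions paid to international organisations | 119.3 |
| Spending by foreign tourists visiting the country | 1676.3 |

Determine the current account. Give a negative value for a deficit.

Goods: 614.9
Services: 865.8 - 321.9 + 1676.3 - 830.8 = 1389.4
Primary income: -310.7
Secondary income: 334.0 - 119.3 + 183.1 = 397.8
Current account = 614.9 + 1389.4 + (-310.7) + 397.8 = 2091.4
(Excluded from the current account — capital account: sale of embassy land to a foreign government 53.2; financial account: new loans extended by domestic banks to foreign borrowers 486.1, foreign purchases of equities on the domestic stock exchange 1277.0, increase in resident deposits held at foreign banks 547.4, borrowing by resident firms from foreign banks 1033.4, foreign purchases of domestic corporate bonds 1830.6.)

2091.4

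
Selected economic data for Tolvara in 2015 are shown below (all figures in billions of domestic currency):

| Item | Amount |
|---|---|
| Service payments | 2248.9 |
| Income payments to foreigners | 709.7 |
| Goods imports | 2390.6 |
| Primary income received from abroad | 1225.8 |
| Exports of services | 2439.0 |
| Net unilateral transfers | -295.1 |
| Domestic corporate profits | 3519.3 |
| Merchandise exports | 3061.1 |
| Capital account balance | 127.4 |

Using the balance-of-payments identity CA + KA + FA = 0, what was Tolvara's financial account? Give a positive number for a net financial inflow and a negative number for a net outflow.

-1209.0

Goods balance = 3061.1 - 2390.6 = 670.5
Services balance = 2439.0 - 2248.9 = 190.1
Trade balance (goods + services) = 670.5 + 190.1 = 860.6
Net primary income = 1225.8 - 709.7 = 516.1
Net secondary income = -295.1
Current account = 860.6 + 516.1 + (-295.1) = 1081.6
Financial account = -(1081.6 + 127.4) = -1209.0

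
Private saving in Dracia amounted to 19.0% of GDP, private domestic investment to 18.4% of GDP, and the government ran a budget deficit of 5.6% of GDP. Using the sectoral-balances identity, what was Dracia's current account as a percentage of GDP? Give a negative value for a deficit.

-5.0

By the sectoral-balances identity, CA = (S_private - I) + (T - G).
Private balance = 19.0 - 18.4 = 0.6
Government balance (T - G) = -5.6
CA = 0.6 + (-5.6) = -5.0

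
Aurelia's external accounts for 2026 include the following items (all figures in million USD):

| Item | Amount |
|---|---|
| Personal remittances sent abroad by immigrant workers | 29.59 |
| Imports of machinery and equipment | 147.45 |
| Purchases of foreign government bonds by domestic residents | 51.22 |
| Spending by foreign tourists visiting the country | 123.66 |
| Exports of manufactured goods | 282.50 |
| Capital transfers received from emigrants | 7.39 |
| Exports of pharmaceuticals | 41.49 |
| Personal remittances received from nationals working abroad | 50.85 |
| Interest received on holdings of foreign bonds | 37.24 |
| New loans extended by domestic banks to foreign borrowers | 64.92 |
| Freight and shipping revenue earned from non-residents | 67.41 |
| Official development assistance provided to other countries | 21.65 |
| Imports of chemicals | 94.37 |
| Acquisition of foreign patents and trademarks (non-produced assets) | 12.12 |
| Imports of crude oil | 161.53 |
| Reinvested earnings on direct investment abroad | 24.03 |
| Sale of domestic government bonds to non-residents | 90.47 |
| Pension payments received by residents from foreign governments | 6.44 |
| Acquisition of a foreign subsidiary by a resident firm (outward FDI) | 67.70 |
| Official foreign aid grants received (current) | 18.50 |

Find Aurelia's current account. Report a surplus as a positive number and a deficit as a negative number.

197.53

Goods: 282.50 - 161.53 + 41.49 - 147.45 - 94.37 = -79.36
Services: 123.66 + 67.41 = 191.07
Primary income: 37.24 + 24.03 = 61.27
Secondary income: 18.50 + 6.44 + 50.85 - 21.65 - 29.59 = 24.55
Current account = (-79.36) + 191.07 + 61.27 + 24.55 = 197.53
(Excluded from the current account — financial account: purchases of foreign government bonds by domestic residents 51.22, new loans extended by domestic banks to foreign borrowers 64.92, sale of domestic government bonds to non-residents 90.47, acquisition of a foreign subsidiary by a resident firm (outward FDI) 67.70; capital account: capital transfers received from emigrants 7.39, acquisition of foreign patents and trademarks (non-produced assets) 12.12.)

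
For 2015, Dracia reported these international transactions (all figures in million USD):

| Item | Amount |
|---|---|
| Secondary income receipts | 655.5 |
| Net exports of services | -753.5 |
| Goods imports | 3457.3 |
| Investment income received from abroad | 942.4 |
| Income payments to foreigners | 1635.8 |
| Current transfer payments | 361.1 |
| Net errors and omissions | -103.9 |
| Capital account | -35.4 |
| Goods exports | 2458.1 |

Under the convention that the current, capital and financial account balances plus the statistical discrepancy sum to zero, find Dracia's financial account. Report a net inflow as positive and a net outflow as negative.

Goods balance = 2458.1 - 3457.3 = -999.2
Services balance = -753.5
Trade balance (goods + services) = -999.2 + (-753.5) = -1752.7
Net primary income = 942.4 - 1635.8 = -693.4
Net secondary income = 655.5 - 361.1 = 294.4
Current account = -1752.7 + (-693.4) + 294.4 = -2151.7
Financial account = -(-2151.7 + (-35.4) + (-103.9)) = 2291.0

2291.0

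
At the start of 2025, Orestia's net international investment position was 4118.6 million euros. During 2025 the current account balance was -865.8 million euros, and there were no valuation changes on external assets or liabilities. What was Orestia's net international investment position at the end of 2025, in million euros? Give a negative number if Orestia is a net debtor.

With no valuation effects, change in NIIP = current account = -865.8
End-of-year NIIP = 4118.6 + (-865.8) = 3252.8

3252.8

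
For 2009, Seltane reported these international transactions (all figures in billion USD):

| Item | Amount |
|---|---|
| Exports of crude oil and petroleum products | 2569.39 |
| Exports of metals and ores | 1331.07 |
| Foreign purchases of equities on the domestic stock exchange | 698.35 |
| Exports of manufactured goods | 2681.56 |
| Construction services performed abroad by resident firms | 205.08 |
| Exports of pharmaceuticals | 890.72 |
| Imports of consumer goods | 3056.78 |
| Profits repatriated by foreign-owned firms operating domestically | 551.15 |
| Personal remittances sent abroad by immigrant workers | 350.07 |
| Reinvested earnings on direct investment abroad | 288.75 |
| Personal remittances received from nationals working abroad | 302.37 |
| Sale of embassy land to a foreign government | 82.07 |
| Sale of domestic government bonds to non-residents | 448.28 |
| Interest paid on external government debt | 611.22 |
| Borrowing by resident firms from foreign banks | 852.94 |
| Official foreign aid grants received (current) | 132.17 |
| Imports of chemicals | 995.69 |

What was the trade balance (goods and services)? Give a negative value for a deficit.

3625.35

Goods: -995.69 - 3056.78 + 2569.39 + 2681.56 + 890.72 + 1331.07 = 3420.27
Services: 205.08
Trade balance = 3420.27 + 205.08 = 3625.35
(Excluded from the trade balance — financial account: foreign purchases of equities on the domestic stock exchange 698.35, sale of domestic government bonds to non-residents 448.28, borrowing by resident firms from foreign banks 852.94; primary income: profits repatriated by foreign-owned firms operating domestically 551.15, reinvested earnings on direct investment abroad 288.75, interest paid on external government debt 611.22; secondary income: personal remittances sent abroad by immigrant workers 350.07, personal remittances received from nationals working abroad 302.37, official foreign aid grants received (current) 132.17; capital account: sale of embassy land to a foreign government 82.07.)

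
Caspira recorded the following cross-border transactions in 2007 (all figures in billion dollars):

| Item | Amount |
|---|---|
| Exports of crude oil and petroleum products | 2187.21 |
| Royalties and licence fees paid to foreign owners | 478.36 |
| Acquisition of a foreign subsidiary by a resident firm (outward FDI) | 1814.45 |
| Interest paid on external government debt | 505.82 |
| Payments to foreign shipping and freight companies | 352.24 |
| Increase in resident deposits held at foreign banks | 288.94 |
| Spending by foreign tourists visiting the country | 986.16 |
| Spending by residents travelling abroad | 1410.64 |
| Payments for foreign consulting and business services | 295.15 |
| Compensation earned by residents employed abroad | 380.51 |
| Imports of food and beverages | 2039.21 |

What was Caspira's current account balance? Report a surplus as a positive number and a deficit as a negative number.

Goods: -2039.21 + 2187.21 = 148.00
Services: -1410.64 - 478.36 + 986.16 - 295.15 - 352.24 = -1550.23
Primary income: 380.51 - 505.82 = -125.31
Current account = 148.00 + (-1550.23) + (-125.31) = -1527.54
(Excluded from the current account — financial account: acquisition of a foreign subsidiary by a resident firm (outward FDI) 1814.45, increase in resident deposits held at foreign banks 288.94.)

-1527.54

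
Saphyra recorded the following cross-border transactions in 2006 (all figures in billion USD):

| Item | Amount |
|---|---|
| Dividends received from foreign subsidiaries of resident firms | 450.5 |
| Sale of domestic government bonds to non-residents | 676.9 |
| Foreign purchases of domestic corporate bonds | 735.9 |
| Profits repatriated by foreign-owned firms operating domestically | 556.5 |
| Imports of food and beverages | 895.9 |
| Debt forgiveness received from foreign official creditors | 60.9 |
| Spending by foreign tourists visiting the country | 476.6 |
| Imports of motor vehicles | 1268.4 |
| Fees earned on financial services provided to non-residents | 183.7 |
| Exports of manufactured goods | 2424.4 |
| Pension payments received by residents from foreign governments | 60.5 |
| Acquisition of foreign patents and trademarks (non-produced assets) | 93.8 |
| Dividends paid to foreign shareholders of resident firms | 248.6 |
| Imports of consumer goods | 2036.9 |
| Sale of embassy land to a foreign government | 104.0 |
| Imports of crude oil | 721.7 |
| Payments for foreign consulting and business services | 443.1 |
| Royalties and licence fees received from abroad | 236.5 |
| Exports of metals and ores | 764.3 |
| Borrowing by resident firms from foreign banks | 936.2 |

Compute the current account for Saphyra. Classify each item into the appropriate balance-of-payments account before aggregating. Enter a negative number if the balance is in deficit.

Goods: 764.3 - 2036.9 + 2424.4 - 895.9 - 721.7 - 1268.4 = -1734.2
Services: 476.6 - 443.1 + 183.7 + 236.5 = 453.7
Primary income: -248.6 - 556.5 + 450.5 = -354.6
Secondary income: 60.5
Current account = (-1734.2) + 453.7 + (-354.6) + 60.5 = -1574.6
(Excluded from the current account — financial account: sale of domestic government bonds to non-residents 676.9, foreign purchases of domestic corporate bonds 735.9, borrowing by resident firms from foreign banks 936.2; capital account: debt forgiveness received from foreign official creditors 60.9, acquisition of foreign patents and trademarks (non-produced assets) 93.8, sale of embassy land to a foreign government 104.0.)

-1574.6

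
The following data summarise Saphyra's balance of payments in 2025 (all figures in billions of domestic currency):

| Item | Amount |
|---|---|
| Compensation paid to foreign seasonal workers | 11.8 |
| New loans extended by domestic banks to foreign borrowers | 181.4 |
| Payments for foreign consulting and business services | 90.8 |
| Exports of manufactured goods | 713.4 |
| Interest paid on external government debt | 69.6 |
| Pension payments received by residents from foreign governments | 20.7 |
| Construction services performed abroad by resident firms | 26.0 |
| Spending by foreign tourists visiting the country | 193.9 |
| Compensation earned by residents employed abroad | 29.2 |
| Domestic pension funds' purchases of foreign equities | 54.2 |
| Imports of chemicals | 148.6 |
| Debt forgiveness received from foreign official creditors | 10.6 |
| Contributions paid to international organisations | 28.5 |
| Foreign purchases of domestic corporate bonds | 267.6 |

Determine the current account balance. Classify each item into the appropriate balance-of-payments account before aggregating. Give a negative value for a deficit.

633.9

Goods: 713.4 - 148.6 = 564.8
Services: 26.0 - 90.8 + 193.9 = 129.1
Primary income: -11.8 - 69.6 + 29.2 = -52.2
Secondary income: -28.5 + 20.7 = -7.8
Current account = 564.8 + 129.1 + (-52.2) + (-7.8) = 633.9
(Excluded from the current account — financial account: new loans extended by domestic banks to foreign borrowers 181.4, domestic pension funds' purchases of foreign equities 54.2, foreign purchases of domestic corporate bonds 267.6; capital account: debt forgiveness received from foreign official creditors 10.6.)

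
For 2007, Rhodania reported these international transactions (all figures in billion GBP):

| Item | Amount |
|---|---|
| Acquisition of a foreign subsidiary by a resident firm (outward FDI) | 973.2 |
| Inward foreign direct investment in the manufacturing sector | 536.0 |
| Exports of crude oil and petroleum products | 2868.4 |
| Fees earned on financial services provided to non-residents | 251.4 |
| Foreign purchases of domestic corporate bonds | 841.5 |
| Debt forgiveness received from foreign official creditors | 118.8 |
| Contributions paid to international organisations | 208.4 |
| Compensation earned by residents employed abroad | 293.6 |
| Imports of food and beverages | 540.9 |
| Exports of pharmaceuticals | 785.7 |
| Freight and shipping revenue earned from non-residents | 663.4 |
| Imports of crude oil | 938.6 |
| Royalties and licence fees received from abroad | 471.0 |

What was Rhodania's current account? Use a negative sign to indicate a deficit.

Goods: -540.9 - 938.6 + 2868.4 + 785.7 = 2174.6
Services: 471.0 + 663.4 + 251.4 = 1385.8
Primary income: 293.6
Secondary income: -208.4
Current account = 2174.6 + 1385.8 + 293.6 + (-208.4) = 3645.6
(Excluded from the current account — financial account: acquisition of a foreign subsidiary by a resident firm (outward FDI) 973.2, inward foreign direct investment in the manufacturing sector 536.0, foreign purchases of domestic corporate bonds 841.5; capital account: debt forgiveness received from foreign official creditors 118.8.)

3645.6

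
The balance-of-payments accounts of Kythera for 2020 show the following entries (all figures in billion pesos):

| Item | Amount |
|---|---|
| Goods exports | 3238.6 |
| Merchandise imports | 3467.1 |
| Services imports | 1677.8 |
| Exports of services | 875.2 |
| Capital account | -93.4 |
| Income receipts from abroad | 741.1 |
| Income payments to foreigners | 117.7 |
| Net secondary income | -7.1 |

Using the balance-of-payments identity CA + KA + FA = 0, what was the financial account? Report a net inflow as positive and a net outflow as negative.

508.2

Goods balance = 3238.6 - 3467.1 = -228.5
Services balance = 875.2 - 1677.8 = -802.6
Trade balance (goods + services) = -228.5 + (-802.6) = -1031.1
Net primary income = 741.1 - 117.7 = 623.4
Net secondary income = -7.1
Current account = -1031.1 + 623.4 + (-7.1) = -414.8
Financial account = -(-414.8 + (-93.4)) = 508.2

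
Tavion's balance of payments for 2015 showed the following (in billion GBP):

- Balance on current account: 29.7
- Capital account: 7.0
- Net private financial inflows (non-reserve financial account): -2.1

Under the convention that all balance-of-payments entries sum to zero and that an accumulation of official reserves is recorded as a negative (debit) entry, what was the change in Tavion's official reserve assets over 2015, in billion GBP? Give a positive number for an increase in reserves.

34.6

Official reserve transactions balance = -(29.7 + 7.0 + (-2.1)) = -34.6
An accumulation of reserves is recorded as a debit (negative entry), so the change in the stock of reserves is the negative of that balance.
Change in official reserves = -(-34.6) = 34.6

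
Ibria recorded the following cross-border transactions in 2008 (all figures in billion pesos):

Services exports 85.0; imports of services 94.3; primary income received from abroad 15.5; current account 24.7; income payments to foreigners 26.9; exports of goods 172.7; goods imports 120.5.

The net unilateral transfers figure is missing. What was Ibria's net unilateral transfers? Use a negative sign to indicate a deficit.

Current account = goods balance + services balance + net primary income + net secondary income
Sum of the known components = 31.5
Net unilateral transfers = CA - (known components) = 24.7 - 31.5 = -6.8

-6.8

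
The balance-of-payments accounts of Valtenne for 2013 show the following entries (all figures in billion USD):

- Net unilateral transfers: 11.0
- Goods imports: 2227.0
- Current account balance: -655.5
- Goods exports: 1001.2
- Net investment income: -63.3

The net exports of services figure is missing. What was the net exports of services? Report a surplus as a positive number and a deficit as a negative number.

Current account = goods balance + services balance + net primary income + net secondary income
Sum of the known components = -1278.1
Net exports of services = CA - (known components) = -655.5 - (-1278.1) = 622.6

622.6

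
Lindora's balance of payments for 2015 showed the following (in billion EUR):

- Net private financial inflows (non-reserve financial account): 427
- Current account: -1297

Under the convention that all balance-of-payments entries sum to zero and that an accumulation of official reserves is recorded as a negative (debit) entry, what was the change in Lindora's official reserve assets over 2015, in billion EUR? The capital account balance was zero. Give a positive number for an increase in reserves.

Official reserve transactions balance = -((-1297) + 427) = 870
An accumulation of reserves is recorded as a debit (negative entry), so the change in the stock of reserves is the negative of that balance.
Change in official reserves = -(870) = -870

-870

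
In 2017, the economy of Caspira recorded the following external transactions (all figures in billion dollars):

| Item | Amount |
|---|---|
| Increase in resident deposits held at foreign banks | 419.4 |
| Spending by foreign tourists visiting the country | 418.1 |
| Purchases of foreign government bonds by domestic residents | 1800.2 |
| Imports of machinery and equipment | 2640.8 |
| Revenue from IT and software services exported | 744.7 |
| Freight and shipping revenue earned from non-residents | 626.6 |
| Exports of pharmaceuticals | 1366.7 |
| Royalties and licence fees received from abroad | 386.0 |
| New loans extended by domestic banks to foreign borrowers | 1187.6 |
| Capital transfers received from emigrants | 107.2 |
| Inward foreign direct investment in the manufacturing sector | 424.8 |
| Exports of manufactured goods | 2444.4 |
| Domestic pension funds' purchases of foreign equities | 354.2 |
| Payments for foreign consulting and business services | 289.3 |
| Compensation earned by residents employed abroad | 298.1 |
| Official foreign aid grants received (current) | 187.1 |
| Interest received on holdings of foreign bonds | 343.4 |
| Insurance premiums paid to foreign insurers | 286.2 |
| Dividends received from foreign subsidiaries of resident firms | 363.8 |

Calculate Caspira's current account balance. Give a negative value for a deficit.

Goods: 1366.7 + 2444.4 - 2640.8 = 1170.3
Services: -286.2 + 418.1 - 289.3 + 386.0 + 626.6 + 744.7 = 1599.9
Primary income: 363.8 + 343.4 + 298.1 = 1005.3
Secondary income: 187.1
Current account = 1170.3 + 1599.9 + 1005.3 + 187.1 = 3962.6
(Excluded from the current account — financial account: increase in resident deposits held at foreign banks 419.4, purchases of foreign government bonds by domestic residents 1800.2, new loans extended by domestic banks to foreign borrowers 1187.6, inward foreign direct investment in the manufacturing sector 424.8, domestic pension funds' purchases of foreign equities 354.2; capital account: capital transfers received from emigrants 107.2.)

3962.6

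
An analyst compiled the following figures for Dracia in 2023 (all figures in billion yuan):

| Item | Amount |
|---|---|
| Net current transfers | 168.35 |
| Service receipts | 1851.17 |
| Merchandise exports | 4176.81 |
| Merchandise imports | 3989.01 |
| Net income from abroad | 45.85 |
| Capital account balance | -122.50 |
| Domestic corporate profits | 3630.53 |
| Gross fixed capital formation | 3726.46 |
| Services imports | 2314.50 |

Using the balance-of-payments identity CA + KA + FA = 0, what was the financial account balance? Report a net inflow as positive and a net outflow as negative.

Goods balance = 4176.81 - 3989.01 = 187.80
Services balance = 1851.17 - 2314.50 = -463.33
Trade balance (goods + services) = 187.80 + (-463.33) = -275.53
Net primary income = 45.85
Net secondary income = 168.35
Current account = -275.53 + 45.85 + 168.35 = -61.33
Financial account = -(-61.33 + (-122.50)) = 183.83

183.83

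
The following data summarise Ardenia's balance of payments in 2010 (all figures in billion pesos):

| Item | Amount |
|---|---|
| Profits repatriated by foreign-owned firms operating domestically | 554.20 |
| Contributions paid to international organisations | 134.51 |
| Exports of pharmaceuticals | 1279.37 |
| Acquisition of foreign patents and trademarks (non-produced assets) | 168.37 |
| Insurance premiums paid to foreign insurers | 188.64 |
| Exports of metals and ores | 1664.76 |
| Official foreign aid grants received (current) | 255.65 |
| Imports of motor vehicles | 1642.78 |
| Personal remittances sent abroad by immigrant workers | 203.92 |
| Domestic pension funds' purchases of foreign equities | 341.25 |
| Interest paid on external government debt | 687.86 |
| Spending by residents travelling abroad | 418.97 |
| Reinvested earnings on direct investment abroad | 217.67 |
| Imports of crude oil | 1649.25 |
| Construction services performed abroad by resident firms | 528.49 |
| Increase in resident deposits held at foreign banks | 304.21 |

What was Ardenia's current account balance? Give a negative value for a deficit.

-1534.19

Goods: 1279.37 - 1642.78 - 1649.25 + 1664.76 = -347.90
Services: -418.97 + 528.49 - 188.64 = -79.12
Primary income: -554.20 + 217.67 - 687.86 = -1024.39
Secondary income: -203.92 + 255.65 - 134.51 = -82.78
Current account = (-347.90) + (-79.12) + (-1024.39) + (-82.78) = -1534.19
(Excluded from the current account — capital account: acquisition of foreign patents and trademarks (non-produced assets) 168.37; financial account: domestic pension funds' purchases of foreign equities 341.25, increase in resident deposits held at foreign banks 304.21.)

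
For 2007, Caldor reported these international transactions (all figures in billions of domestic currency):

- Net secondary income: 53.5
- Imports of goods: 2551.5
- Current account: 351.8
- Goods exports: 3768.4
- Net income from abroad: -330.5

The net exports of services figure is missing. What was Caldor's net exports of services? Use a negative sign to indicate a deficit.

Current account = goods balance + services balance + net primary income + net secondary income
Sum of the known components = 939.9
Net exports of services = CA - (known components) = 351.8 - 939.9 = -588.1

-588.1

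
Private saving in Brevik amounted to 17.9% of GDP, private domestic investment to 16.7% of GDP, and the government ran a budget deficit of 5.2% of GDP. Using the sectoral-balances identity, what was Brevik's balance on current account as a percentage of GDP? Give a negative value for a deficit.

By the sectoral-balances identity, CA = (S_private - I) + (T - G).
Private balance = 17.9 - 16.7 = 1.2
Government balance (T - G) = -5.2
CA = 1.2 + (-5.2) = -4.0

-4.0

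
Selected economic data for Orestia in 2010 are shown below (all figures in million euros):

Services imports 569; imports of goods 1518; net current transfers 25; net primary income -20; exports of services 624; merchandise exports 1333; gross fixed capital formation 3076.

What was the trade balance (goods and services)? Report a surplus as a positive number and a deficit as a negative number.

Goods balance = 1333 - 1518 = -185
Services balance = 624 - 569 = 55
Trade balance (goods + services) = -185 + 55 = -130

-130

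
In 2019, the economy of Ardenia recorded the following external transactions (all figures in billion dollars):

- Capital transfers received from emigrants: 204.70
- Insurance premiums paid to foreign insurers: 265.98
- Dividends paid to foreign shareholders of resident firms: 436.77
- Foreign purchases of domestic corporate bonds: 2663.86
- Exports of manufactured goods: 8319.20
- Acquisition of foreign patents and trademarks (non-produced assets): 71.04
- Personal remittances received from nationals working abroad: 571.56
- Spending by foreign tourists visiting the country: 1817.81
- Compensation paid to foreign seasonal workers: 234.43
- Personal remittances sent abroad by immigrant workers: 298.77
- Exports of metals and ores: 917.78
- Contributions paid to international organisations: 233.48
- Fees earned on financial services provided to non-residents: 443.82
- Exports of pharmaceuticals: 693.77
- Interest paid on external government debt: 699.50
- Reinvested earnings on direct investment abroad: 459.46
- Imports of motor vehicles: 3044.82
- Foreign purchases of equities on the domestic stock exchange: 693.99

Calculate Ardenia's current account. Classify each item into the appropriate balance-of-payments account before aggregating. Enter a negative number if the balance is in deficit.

Goods: 917.78 - 3044.82 + 8319.20 + 693.77 = 6885.93
Services: 443.82 - 265.98 + 1817.81 = 1995.65
Primary income: -234.43 - 436.77 + 459.46 - 699.50 = -911.24
Secondary income: -233.48 - 298.77 + 571.56 = 39.31
Current account = 6885.93 + 1995.65 + (-911.24) + 39.31 = 8009.65
(Excluded from the current account — capital account: capital transfers received from emigrants 204.70, acquisition of foreign patents and trademarks (non-produced assets) 71.04; financial account: foreign purchases of domestic corporate bonds 2663.86, foreign purchases of equities on the domestic stock exchange 693.99.)

8009.65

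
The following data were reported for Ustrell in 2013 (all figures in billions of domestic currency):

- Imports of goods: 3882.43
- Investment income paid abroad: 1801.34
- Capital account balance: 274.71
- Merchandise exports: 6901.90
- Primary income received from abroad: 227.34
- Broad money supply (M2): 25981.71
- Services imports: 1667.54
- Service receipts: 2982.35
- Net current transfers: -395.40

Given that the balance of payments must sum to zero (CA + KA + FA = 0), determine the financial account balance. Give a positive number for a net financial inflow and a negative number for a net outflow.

Goods balance = 6901.90 - 3882.43 = 3019.47
Services balance = 2982.35 - 1667.54 = 1314.81
Trade balance (goods + services) = 3019.47 + 1314.81 = 4334.28
Net primary income = 227.34 - 1801.34 = -1574.00
Net secondary income = -395.40
Current account = 4334.28 + (-1574.00) + (-395.40) = 2364.88
Financial account = -(2364.88 + 274.71) = -2639.59

-2639.59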